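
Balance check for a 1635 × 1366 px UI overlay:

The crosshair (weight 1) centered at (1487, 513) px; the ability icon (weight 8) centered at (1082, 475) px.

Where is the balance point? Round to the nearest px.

Σw = 1 + 8 = 9.
x-moment: 1·1487 + 8·1082 = 10143; centroid 10143/9 ≈ 1127.00.
y-moment: 1·513 + 8·475 = 4313; centroid 4313/9 ≈ 479.22.

(1127, 479)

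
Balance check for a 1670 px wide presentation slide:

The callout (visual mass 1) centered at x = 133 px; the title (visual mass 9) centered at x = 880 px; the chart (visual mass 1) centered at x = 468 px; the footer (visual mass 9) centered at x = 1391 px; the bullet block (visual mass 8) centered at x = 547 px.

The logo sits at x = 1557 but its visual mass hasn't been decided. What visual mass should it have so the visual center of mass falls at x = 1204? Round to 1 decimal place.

Existing Σw = 28 (1 + 9 + 1 + 9 + 8); existing moment 1·133 + 9·880 + 1·468 + 9·1391 + 8·547 = 25416.
For the centroid to hit 1204: (25416 + w·1557) / (28 + w) = 1204.
Solving: w = (1204·28 − 25416) / (1557 − 1204) = 8296 / 353 ≈ 23.50.

w ≈ 23.5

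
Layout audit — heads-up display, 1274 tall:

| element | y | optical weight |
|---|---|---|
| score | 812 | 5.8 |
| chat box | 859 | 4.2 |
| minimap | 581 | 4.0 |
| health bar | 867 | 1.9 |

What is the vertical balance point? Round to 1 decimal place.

y ≈ 772.9

Weights sum to 5.8 + 4.2 + 4.0 + 1.9 = 15.9.
y-moment: 5.8·812 + 4.2·859 + 4.0·581 + 1.9·867 = 12288.7; centroid 12288.7/15.9 ≈ 772.87.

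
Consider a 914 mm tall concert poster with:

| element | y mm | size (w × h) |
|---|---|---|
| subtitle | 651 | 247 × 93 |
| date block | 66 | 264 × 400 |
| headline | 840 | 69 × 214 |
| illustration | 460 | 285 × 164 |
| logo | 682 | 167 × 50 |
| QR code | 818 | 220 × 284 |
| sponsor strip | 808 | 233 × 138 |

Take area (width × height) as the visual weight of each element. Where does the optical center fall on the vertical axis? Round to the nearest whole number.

y ≈ 473

Taking area as weight: subtitle 247·93 = 22971, date block 264·400 = 105600, headline 69·214 = 14766, illustration 285·164 = 46740, logo 167·50 = 8350, QR code 220·284 = 62480, sponsor strip 233·138 = 32154. Sum 293061.
y-moment: 22971·651 + 105600·66 + 14766·840 + 46740·460 + 8350·682 + 62480·818 + 32154·808 = 138611333; centroid 138611333/293061 ≈ 472.98.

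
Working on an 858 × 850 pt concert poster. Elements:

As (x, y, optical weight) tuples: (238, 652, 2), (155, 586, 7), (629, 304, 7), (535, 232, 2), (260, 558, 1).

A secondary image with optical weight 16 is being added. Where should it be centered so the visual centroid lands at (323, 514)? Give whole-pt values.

(251, 590)

New total weight: (2 + 7 + 7 + 2 + 1) + 16 = 35.
Along x: (7294 + 16·x) / 35 = 323 (existing moment 2·238 + 7·155 + 7·629 + 2·535 + 1·260 = 7294) ⇒ x = (11305 − 7294) / 16 ≈ 250.69.
Along y: (8556 + 16·y) / 35 = 514 (existing moment 2·652 + 7·586 + 7·304 + 2·232 + 1·558 = 8556) ⇒ y = (17990 − 8556) / 16 ≈ 589.62.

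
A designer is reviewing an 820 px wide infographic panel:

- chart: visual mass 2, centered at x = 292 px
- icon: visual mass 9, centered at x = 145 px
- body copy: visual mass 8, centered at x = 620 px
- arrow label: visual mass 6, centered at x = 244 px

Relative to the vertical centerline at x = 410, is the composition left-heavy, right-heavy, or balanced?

left-heavy

Σw = 2 + 9 + 8 + 6 = 25.
x-moment: 2·292 + 9·145 + 8·620 + 6·244 = 8313; centroid 8313/25 ≈ 332.52.
Since 332.5 is left of 410, the composition reads left-heavy.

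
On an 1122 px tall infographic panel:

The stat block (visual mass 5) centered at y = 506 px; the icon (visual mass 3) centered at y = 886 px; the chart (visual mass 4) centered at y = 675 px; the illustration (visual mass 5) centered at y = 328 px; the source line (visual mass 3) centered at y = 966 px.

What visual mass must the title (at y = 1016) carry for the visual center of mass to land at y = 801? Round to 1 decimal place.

Known weights sum to 5 + 3 + 4 + 5 + 3 = 20; their moment is 5·506 + 3·886 + 4·675 + 5·328 + 3·966 = 12426.
Set Σw·y/Σw = 801: (12426 + 1016w) = 801·(20 + w).
So w = (801·20 − 12426)/(1016 − 801) = 3594/215 ≈ 16.72.

w ≈ 16.7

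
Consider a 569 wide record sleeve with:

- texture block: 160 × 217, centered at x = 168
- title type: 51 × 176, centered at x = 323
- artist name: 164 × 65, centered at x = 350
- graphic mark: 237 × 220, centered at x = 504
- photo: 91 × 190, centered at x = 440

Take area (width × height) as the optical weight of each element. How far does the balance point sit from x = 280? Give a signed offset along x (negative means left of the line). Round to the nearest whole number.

Areas: texture block 160·217 = 34720, title type 51·176 = 8976, artist name 164·65 = 10660, graphic mark 237·220 = 52140, photo 91·190 = 17290. Total weight = 123786.
x: (34720·168 + 8976·323 + 10660·350 + 52140·504 + 17290·440) / 123786 = 46349368 / 123786 ≈ 374.43
Offset from x = 280: 374.43 − 280 ≈ 94.43.

≈ 94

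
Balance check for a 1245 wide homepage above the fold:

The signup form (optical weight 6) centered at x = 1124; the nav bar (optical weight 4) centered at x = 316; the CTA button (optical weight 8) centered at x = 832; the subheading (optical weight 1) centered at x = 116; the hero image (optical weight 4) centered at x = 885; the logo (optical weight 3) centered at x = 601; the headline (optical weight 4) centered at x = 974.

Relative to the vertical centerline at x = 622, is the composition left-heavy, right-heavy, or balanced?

Σw = 6 + 4 + 8 + 1 + 4 + 3 + 4 = 30.
x: (6·1124 + 4·316 + 8·832 + 1·116 + 4·885 + 3·601 + 4·974) / 30 = 24019 / 30 ≈ 800.63
800.6 lies right of the midline 622, so the layout is right-heavy.

right-heavy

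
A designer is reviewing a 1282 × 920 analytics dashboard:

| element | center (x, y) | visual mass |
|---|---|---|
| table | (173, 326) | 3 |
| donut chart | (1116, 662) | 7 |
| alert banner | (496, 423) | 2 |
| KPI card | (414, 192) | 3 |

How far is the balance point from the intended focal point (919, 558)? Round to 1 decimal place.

≈ 232.4

Total weight = 3 + 7 + 2 + 3 = 15.
x-moment: 3·173 + 7·1116 + 2·496 + 3·414 = 10565; centroid 10565/15 ≈ 704.33.
y-moment: 3·326 + 7·662 + 2·423 + 3·192 = 7034; centroid 7034/15 ≈ 468.93.
Relative to (919, 558): Δ = (-214.67, -89.07); |Δ| = √(-214.67² + -89.07²) ≈ 232.41.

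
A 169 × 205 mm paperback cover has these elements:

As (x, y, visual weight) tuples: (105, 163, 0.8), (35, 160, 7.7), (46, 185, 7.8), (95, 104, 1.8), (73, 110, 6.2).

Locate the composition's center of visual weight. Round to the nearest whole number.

(55, 151)

Weights sum to 0.8 + 7.7 + 7.8 + 1.8 + 6.2 = 24.3.
x-moment: 0.8·105 + 7.7·35 + 7.8·46 + 1.8·95 + 6.2·73 = 1335.9; centroid 1335.9/24.3 ≈ 54.98.
y-moment: 0.8·163 + 7.7·160 + 7.8·185 + 1.8·104 + 6.2·110 = 3674.6; centroid 3674.6/24.3 ≈ 151.22.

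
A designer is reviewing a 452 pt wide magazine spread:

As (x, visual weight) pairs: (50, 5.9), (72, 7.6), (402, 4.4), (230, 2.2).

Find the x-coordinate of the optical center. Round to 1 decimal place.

Σw = 5.9 + 7.6 + 4.4 + 2.2 = 20.1.
x: (5.9·50 + 7.6·72 + 4.4·402 + 2.2·230) / 20.1 = 3117.0 / 20.1 ≈ 155.07

x ≈ 155.1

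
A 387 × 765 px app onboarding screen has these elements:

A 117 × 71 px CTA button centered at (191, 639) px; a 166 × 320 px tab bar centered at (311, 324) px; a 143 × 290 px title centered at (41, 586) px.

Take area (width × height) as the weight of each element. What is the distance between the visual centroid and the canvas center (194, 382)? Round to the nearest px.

Areas → weights: CTA button 117·71 = 8307, tab bar 166·320 = 53120, title 143·290 = 41470; Σw = 102897.
Σw·x = 8307·191 + 53120·311 + 41470·41 = 19807227, so x̄ = 19807227/102897 ≈ 192.50.
Σw·y = 8307·639 + 53120·324 + 41470·586 = 46820473, so ȳ = 46820473/102897 ≈ 455.02.
Relative to (194, 382): Δ = (-1.50, 73.02); |Δ| = √(-1.50² + 73.02²) ≈ 73.04.

≈ 73 px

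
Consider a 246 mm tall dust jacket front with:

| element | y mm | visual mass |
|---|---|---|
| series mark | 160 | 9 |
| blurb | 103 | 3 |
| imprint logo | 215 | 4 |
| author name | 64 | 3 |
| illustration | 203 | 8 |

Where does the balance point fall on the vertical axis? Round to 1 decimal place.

y ≈ 163.9

Total weight = 9 + 3 + 4 + 3 + 8 = 27.
Σw·y = 9·160 + 3·103 + 4·215 + 3·64 + 8·203 = 4425, so ȳ = 4425/27 ≈ 163.89.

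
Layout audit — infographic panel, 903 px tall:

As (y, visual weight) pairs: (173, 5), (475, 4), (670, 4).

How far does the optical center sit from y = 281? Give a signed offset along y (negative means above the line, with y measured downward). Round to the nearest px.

≈ 138 px

Σw = 5 + 4 + 4 = 13.
y-moment: 5·173 + 4·475 + 4·670 = 5445; centroid 5445/13 ≈ 418.85.
Difference: 418.85 − 281 ≈ 137.85.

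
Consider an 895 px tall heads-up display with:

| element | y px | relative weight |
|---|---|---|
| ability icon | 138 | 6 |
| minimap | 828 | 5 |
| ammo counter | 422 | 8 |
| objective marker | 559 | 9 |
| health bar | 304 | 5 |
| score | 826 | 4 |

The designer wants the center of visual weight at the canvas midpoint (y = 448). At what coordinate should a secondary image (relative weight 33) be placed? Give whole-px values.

y ≈ 399

With the secondary image, Σw becomes 6 + 5 + 8 + 9 + 5 + 4 + 33 = 70.
y: target moment 70×448 = 31360; current 6·138 + 5·828 + 8·422 + 9·559 + 5·304 + 4·826 = 18199; the secondary image supplies 13161, so y = 13161/33 ≈ 398.82.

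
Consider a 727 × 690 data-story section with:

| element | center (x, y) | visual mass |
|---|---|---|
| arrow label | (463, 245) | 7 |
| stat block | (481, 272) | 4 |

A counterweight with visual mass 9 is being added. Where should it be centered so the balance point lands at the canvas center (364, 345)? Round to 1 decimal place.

(235.0, 455.2)

With the counterweight, Σw becomes 7 + 4 + 9 = 20.
x: need Σw·x = 20·364 = 7280. Existing = 7·463 + 4·481 = 5165. Remainder 2115 / 9 ≈ 235.00.
y: need Σw·y = 20·345 = 6900. Existing = 7·245 + 4·272 = 2803. Remainder 4097 / 9 ≈ 455.22.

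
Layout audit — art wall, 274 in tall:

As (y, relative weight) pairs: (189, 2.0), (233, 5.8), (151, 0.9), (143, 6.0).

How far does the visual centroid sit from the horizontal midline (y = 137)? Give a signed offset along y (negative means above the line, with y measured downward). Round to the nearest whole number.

Weights sum to 2.0 + 5.8 + 0.9 + 6.0 = 14.7.
y: (2.0·189 + 5.8·233 + 0.9·151 + 6.0·143) / 14.7 = 2723.3 / 14.7 ≈ 185.26
Against y = 137, that's 185.26 − 137 = 48.26.

≈ 48 in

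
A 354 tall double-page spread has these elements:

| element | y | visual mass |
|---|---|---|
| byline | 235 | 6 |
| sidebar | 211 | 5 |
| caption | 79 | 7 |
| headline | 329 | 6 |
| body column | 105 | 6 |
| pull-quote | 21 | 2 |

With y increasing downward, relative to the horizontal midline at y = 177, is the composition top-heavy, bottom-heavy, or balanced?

balanced

Weights sum to 6 + 5 + 7 + 6 + 6 + 2 = 32.
y: (6·235 + 5·211 + 7·79 + 6·329 + 6·105 + 2·21) / 32 = 5664 / 32 ≈ 177.00
177.00 = 177 exactly: balanced.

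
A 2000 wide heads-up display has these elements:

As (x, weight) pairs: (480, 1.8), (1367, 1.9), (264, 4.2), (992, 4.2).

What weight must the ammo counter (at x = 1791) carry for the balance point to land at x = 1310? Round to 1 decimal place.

Existing Σw = 12.1 (1.8 + 1.9 + 4.2 + 4.2); existing moment 1.8·480 + 1.9·1367 + 4.2·264 + 4.2·992 = 8736.5.
Balance at x = 1310 requires (8736.5 + w·1791) / (12.1 + w) = 1310.
Rearranging, w·(1791 − 1310) = 1310·12.1 − 8736.5 = 7114.5, so w ≈ 7114.5/481 = 14.79.

w ≈ 14.8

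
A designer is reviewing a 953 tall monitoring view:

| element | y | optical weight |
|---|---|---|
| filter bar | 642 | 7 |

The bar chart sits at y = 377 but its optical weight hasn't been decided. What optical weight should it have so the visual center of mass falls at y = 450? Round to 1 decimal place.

w ≈ 18.4

Known: weight 7 with moment 7·642 = 4494.
For the centroid to hit 450: (4494 + w·377) / (7 + w) = 450.
Rearranging, w·(377 − 450) = 450·7 − 4494 = -1344, so w ≈ -1344/-73 = 18.41.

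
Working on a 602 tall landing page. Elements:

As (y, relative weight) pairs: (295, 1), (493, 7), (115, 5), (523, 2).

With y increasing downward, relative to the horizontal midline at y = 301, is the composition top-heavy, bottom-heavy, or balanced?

bottom-heavy

Total weight = 1 + 7 + 5 + 2 = 15.
y: (1·295 + 7·493 + 5·115 + 2·523) / 15 = 5367 / 15 ≈ 357.80
357.8 vs midline 301 → bottom-heavy.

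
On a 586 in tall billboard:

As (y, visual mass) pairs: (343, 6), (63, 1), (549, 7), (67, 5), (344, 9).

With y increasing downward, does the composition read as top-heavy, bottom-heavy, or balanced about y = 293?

bottom-heavy

Σw = 6 + 1 + 7 + 5 + 9 = 28.
Σw·y = 6·343 + 1·63 + 7·549 + 5·67 + 9·344 = 9395, so ȳ = 9395/28 ≈ 335.54.
Since 335.5 is below (larger y than) 293, the composition reads bottom-heavy.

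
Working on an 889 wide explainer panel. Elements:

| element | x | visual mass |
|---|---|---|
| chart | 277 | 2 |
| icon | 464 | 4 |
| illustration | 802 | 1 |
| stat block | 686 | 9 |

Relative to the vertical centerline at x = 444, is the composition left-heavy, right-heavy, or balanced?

Total weight = 2 + 4 + 1 + 9 = 16.
Σw·x = 2·277 + 4·464 + 1·802 + 9·686 = 9386, so x̄ = 9386/16 ≈ 586.62.
586.6 vs midline 444 → right-heavy.

right-heavy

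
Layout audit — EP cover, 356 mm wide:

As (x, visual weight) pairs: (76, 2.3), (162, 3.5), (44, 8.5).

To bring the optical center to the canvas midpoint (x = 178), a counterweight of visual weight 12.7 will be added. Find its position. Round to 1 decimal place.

New total weight: (2.3 + 3.5 + 8.5) + 12.7 = 27.0.
Along x: (1115.8 + 12.7·x) / 27.0 = 178 (existing moment 2.3·76 + 3.5·162 + 8.5·44 = 1115.8) ⇒ x = (4806.0 − 1115.8) / 12.7 ≈ 290.57.

x ≈ 290.6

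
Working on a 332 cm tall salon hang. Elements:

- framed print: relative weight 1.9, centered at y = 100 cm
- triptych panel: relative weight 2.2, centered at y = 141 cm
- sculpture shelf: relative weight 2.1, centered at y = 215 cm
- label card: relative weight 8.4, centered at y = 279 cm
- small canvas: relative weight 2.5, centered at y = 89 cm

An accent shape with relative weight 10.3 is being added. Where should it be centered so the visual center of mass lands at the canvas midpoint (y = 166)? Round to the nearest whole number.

y ≈ 100

With the accent shape, Σw becomes 1.9 + 2.2 + 2.1 + 8.4 + 2.5 + 10.3 = 27.4.
Along y: (3517.8 + 10.3·y) / 27.4 = 166 (existing moment 1.9·100 + 2.2·141 + 2.1·215 + 8.4·279 + 2.5·89 = 3517.8) ⇒ y = (4548.4 − 3517.8) / 10.3 ≈ 100.06.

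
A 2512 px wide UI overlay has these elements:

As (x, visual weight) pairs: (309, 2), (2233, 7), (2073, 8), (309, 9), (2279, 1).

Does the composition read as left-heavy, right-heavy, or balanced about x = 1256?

Weights sum to 2 + 7 + 8 + 9 + 1 = 27.
x: (2·309 + 7·2233 + 8·2073 + 9·309 + 1·2279) / 27 = 37893 / 27 ≈ 1403.44
1403.4 vs midline 1256 → right-heavy.

right-heavy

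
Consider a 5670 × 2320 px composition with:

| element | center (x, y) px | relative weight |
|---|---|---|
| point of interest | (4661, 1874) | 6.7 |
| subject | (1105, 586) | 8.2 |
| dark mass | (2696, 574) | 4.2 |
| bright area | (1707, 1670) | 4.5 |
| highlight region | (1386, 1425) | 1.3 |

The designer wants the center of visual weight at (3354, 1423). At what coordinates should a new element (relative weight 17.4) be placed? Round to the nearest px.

New total weight: (6.7 + 8.2 + 4.2 + 4.5 + 1.3) + 17.4 = 42.3.
x: need Σw·x = 42.3·3354 = 141874.2. Existing = 6.7·4661 + 8.2·1105 + 4.2·2696 + 4.5·1707 + 1.3·1386 = 61096.2. Remainder 80778.0 / 17.4 ≈ 4642.41.
y: need Σw·y = 42.3·1423 = 60192.9. Existing = 6.7·1874 + 8.2·586 + 4.2·574 + 4.5·1670 + 1.3·1425 = 29139.3. Remainder 31053.6 / 17.4 ≈ 1784.69.

(4642, 1785)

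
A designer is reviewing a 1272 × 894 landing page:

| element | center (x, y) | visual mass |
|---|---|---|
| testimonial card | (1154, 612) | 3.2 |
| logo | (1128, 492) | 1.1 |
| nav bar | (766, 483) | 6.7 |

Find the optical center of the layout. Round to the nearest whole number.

Weights sum to 3.2 + 1.1 + 6.7 = 11.0.
x-moment: 3.2·1154 + 1.1·1128 + 6.7·766 = 10065.8; centroid 10065.8/11.0 ≈ 915.07.
y-moment: 3.2·612 + 1.1·492 + 6.7·483 = 5735.7; centroid 5735.7/11.0 ≈ 521.43.

(915, 521)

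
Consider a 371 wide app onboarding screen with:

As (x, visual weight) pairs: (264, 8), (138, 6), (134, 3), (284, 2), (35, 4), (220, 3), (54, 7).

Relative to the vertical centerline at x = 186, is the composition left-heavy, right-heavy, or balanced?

left-heavy

Σw = 8 + 6 + 3 + 2 + 4 + 3 + 7 = 33.
x-moment: 8·264 + 6·138 + 3·134 + 2·284 + 4·35 + 3·220 + 7·54 = 5088; centroid 5088/33 ≈ 154.18.
Since 154.2 is left of 186, the composition reads left-heavy.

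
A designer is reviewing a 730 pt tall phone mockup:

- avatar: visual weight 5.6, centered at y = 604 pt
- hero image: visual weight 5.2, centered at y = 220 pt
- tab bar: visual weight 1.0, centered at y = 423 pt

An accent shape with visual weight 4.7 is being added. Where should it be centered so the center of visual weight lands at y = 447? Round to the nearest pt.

With the accent shape, Σw becomes 5.6 + 5.2 + 1.0 + 4.7 = 16.5.
Along y: (4949.4 + 4.7·y) / 16.5 = 447 (existing moment 5.6·604 + 5.2·220 + 1.0·423 = 4949.4) ⇒ y = (7375.5 − 4949.4) / 4.7 ≈ 516.19.

y ≈ 516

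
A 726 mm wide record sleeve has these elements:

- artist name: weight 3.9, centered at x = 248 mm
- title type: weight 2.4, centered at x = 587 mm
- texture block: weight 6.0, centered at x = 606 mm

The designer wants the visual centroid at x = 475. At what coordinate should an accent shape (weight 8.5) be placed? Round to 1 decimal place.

x ≈ 455.1

After adding the accent shape, total weight = 3.9 + 2.4 + 6.0 + 8.5 = 20.8.
x: need Σw·x = 20.8·475 = 9880.0. Existing = 3.9·248 + 2.4·587 + 6.0·606 = 6012.0. Remainder 3868.0 / 8.5 ≈ 455.06.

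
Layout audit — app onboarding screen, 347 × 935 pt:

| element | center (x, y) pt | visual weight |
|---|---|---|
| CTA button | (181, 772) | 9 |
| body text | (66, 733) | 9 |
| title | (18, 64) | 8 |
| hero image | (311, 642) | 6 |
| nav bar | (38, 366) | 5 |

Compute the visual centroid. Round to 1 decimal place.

(119.5, 533.5)

Weights sum to 9 + 9 + 8 + 6 + 5 = 37.
x: (9·181 + 9·66 + 8·18 + 6·311 + 5·38) / 37 = 4423 / 37 ≈ 119.54
y: (9·772 + 9·733 + 8·64 + 6·642 + 5·366) / 37 = 19739 / 37 ≈ 533.49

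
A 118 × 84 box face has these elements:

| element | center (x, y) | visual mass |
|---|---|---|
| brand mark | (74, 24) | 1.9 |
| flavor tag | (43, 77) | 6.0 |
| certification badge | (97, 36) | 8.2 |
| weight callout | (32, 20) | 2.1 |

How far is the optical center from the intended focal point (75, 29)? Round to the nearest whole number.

Σw = 1.9 + 6.0 + 8.2 + 2.1 = 18.2.
x: (1.9·74 + 6.0·43 + 8.2·97 + 2.1·32) / 18.2 = 1261.2 / 18.2 ≈ 69.30
y: (1.9·24 + 6.0·77 + 8.2·36 + 2.1·20) / 18.2 = 844.8 / 18.2 ≈ 46.42
Relative to (75, 29): Δ = (-5.70, 17.42); |Δ| = √(-5.70² + 17.42²) ≈ 18.33.

≈ 18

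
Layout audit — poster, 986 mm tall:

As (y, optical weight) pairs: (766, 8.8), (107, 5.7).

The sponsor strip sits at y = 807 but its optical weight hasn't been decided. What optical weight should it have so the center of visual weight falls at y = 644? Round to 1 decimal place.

w ≈ 12.2

Fixed elements: Σw = 8.8 + 5.7 = 14.5, Σw·y = 8.8·766 + 5.7·107 = 7350.7.
Set Σw·y/Σw = 644: (7350.7 + 807w) = 644·(14.5 + w).
So w = (644·14.5 − 7350.7)/(807 − 644) = 1987.3/163 ≈ 12.19.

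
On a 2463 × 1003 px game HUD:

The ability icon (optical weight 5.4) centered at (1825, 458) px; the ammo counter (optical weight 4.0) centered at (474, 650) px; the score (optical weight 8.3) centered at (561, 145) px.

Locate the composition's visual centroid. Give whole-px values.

(927, 355)

Total weight = 5.4 + 4.0 + 8.3 = 17.7.
x-moment: 5.4·1825 + 4.0·474 + 8.3·561 = 16407.3; centroid 16407.3/17.7 ≈ 926.97.
y-moment: 5.4·458 + 4.0·650 + 8.3·145 = 6276.7; centroid 6276.7/17.7 ≈ 354.62.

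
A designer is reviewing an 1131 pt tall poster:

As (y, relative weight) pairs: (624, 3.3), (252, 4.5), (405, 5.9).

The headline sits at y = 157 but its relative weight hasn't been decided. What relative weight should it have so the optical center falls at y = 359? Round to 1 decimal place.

w ≈ 3.3

Existing Σw = 13.7 (3.3 + 4.5 + 5.9); existing moment 3.3·624 + 4.5·252 + 5.9·405 = 5582.7.
Balance at y = 359 requires (5582.7 + w·157) / (13.7 + w) = 359.
So w = (359·13.7 − 5582.7)/(157 − 359) = -664.4/-202 ≈ 3.29.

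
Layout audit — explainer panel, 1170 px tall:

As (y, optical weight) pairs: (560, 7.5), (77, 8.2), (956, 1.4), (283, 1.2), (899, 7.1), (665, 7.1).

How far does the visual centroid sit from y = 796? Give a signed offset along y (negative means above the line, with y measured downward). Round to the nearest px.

Σw = 7.5 + 8.2 + 1.4 + 1.2 + 7.1 + 7.1 = 32.5.
y-moment: 7.5·560 + 8.2·77 + 1.4·956 + 1.2·283 + 7.1·899 + 7.1·665 = 17613.8; centroid 17613.8/32.5 ≈ 541.96.
Offset from y = 796: 541.96 − 796 ≈ -254.04.

≈ -254 px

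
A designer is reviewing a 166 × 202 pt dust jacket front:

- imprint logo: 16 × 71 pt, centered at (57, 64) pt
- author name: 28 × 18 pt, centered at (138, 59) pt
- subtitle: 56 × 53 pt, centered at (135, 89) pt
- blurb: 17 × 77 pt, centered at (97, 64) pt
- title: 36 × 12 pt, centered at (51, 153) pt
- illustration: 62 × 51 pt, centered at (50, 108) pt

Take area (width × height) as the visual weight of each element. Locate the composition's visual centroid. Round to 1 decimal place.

(88.5, 90.2)

Taking area as weight: imprint logo 16·71 = 1136, author name 28·18 = 504, subtitle 56·53 = 2968, blurb 17·77 = 1309, title 36·12 = 432, illustration 62·51 = 3162. Sum 9511.
x: moment 842089 / weight 9511 ≈ 88.54
y: moment 857960 / weight 9511 ≈ 90.21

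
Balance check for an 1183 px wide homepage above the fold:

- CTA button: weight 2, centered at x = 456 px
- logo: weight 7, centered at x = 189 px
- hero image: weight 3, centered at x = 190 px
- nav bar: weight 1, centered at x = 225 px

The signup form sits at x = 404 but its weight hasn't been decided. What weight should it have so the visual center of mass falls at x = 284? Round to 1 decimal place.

w ≈ 5.5

Known weights sum to 2 + 7 + 3 + 1 = 13; their moment is 2·456 + 7·189 + 3·190 + 1·225 = 3030.
For the centroid to hit 284: (3030 + w·404) / (13 + w) = 284.
So w = (284·13 − 3030)/(404 − 284) = 662/120 ≈ 5.52.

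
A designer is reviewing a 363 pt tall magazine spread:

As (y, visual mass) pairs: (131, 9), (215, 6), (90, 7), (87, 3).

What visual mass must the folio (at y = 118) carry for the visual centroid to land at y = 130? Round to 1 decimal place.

w ≈ 9.2

Existing Σw = 25 (9 + 6 + 7 + 3); existing moment 9·131 + 6·215 + 7·90 + 3·87 = 3360.
Balance at y = 130 requires (3360 + w·118) / (25 + w) = 130.
Solving: w = (130·25 − 3360) / (118 − 130) = -110 / -12 ≈ 9.17.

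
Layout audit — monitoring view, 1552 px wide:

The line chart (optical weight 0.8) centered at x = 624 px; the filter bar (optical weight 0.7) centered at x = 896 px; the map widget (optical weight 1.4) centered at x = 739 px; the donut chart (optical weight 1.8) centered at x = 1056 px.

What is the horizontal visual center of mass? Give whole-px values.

Σw = 0.8 + 0.7 + 1.4 + 1.8 = 4.7.
x-moment: 0.8·624 + 0.7·896 + 1.4·739 + 1.8·1056 = 4061.8; centroid 4061.8/4.7 ≈ 864.21.

x ≈ 864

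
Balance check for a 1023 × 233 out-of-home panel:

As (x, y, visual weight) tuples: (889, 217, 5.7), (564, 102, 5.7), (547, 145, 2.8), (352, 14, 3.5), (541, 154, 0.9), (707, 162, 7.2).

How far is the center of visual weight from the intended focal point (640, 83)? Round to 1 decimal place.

≈ 55.9

Total weight = 5.7 + 5.7 + 2.8 + 3.5 + 0.9 + 7.2 = 25.8.
x: moment 16623.0 / weight 25.8 ≈ 644.30
y: moment 3578.3 / weight 25.8 ≈ 138.69
From (640, 83): dx = 4.30, dy = 55.69, so the distance is √(dx²+dy²) ≈ 55.86.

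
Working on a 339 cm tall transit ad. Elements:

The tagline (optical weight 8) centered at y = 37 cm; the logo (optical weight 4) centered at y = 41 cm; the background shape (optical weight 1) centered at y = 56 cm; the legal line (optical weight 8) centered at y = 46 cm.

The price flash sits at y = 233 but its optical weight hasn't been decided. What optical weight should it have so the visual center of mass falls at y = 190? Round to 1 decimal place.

Known weights sum to 8 + 4 + 1 + 8 = 21; their moment is 8·37 + 4·41 + 1·56 + 8·46 = 884.
For the centroid to hit 190: (884 + w·233) / (21 + w) = 190.
Rearranging, w·(233 − 190) = 190·21 − 884 = 3106, so w ≈ 3106/43 = 72.23.

w ≈ 72.2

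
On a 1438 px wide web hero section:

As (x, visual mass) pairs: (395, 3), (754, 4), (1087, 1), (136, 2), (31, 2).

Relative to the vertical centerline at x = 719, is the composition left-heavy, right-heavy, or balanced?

left-heavy

Weights sum to 3 + 4 + 1 + 2 + 2 = 12.
x: (3·395 + 4·754 + 1·1087 + 2·136 + 2·31) / 12 = 5622 / 12 ≈ 468.50
468.5 lies left of the midline 719, so the layout is left-heavy.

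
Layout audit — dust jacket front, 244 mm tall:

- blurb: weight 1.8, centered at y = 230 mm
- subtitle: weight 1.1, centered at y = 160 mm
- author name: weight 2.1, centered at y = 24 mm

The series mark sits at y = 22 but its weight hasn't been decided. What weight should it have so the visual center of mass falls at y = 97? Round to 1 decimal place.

Known weights sum to 1.8 + 1.1 + 2.1 = 5.0; their moment is 1.8·230 + 1.1·160 + 2.1·24 = 640.4.
Set Σw·y/Σw = 97: (640.4 + 22w) = 97·(5.0 + w).
Solving: w = (97·5.0 − 640.4) / (22 − 97) = -155.4 / -75 ≈ 2.07.

w ≈ 2.1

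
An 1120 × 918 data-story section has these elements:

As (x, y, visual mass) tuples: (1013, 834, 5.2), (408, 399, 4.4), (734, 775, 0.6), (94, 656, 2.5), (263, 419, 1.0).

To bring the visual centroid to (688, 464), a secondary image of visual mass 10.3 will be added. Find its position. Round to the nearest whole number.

(826, 245)

New total weight: (5.2 + 4.4 + 0.6 + 2.5 + 1.0) + 10.3 = 24.0.
x: need Σw·x = 24.0·688 = 16512.0. Existing = 5.2·1013 + 4.4·408 + 0.6·734 + 2.5·94 + 1.0·263 = 8001.2. Remainder 8510.8 / 10.3 ≈ 826.29.
y: need Σw·y = 24.0·464 = 11136.0. Existing = 5.2·834 + 4.4·399 + 0.6·775 + 2.5·656 + 1.0·419 = 8616.4. Remainder 2519.6 / 10.3 ≈ 244.62.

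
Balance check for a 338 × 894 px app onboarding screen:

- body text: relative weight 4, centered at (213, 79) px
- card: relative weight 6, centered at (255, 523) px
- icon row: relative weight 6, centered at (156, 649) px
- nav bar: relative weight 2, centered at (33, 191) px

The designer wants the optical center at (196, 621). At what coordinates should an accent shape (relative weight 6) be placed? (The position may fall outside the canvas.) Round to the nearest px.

(220, 1196)

New total weight: (4 + 6 + 6 + 2) + 6 = 24.
x: target moment 24×196 = 4704; current 4·213 + 6·255 + 6·156 + 2·33 = 3384; the accent shape supplies 1320, so x = 1320/6 ≈ 220.00.
y: target moment 24×621 = 14904; current 4·79 + 6·523 + 6·649 + 2·191 = 7730; the accent shape supplies 7174, so y = 7174/6 ≈ 1195.67.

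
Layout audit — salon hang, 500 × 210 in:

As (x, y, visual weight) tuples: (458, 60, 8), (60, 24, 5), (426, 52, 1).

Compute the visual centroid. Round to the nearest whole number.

Σw = 8 + 5 + 1 = 14.
x-moment: 8·458 + 5·60 + 1·426 = 4390; centroid 4390/14 ≈ 313.57.
y-moment: 8·60 + 5·24 + 1·52 = 652; centroid 652/14 ≈ 46.57.

(314, 47)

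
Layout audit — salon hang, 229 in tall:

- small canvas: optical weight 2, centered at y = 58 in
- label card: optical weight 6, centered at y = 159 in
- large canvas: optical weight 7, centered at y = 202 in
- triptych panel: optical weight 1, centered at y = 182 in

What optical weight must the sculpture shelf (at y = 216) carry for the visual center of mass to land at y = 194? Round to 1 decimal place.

w ≈ 19.9

Existing Σw = 16 (2 + 6 + 7 + 1); existing moment 2·58 + 6·159 + 7·202 + 1·182 = 2666.
Set Σw·y/Σw = 194: (2666 + 216w) = 194·(16 + w).
Solving: w = (194·16 − 2666) / (216 − 194) = 438 / 22 ≈ 19.91.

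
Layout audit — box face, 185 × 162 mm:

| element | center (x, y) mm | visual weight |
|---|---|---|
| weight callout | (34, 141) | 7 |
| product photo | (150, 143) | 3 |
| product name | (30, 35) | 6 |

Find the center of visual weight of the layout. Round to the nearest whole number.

Total weight = 7 + 3 + 6 = 16.
x: (7·34 + 3·150 + 6·30) / 16 = 868 / 16 ≈ 54.25
y: (7·141 + 3·143 + 6·35) / 16 = 1626 / 16 ≈ 101.62

(54, 102)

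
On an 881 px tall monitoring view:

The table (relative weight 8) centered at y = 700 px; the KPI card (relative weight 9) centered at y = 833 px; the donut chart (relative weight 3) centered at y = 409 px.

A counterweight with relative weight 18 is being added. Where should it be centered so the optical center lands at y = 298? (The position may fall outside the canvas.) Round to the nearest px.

After adding the counterweight, total weight = 8 + 9 + 3 + 18 = 38.
y: need Σw·y = 38·298 = 11324. Existing = 8·700 + 9·833 + 3·409 = 14324. Remainder -3000 / 18 ≈ -166.67.

y ≈ -167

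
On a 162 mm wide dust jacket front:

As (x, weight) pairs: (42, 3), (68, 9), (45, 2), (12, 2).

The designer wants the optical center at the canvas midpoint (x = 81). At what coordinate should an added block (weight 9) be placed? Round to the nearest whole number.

With the added block, Σw becomes 3 + 9 + 2 + 2 + 9 = 25.
x: target moment 25×81 = 2025; current 3·42 + 9·68 + 2·45 + 2·12 = 852; the added block supplies 1173, so x = 1173/9 ≈ 130.33.

x ≈ 130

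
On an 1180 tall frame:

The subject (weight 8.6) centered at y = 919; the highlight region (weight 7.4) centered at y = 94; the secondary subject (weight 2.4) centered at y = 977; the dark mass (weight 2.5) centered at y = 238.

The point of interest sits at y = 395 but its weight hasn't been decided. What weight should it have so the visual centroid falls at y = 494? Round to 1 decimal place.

w ≈ 12.3

Existing Σw = 20.9 (8.6 + 7.4 + 2.4 + 2.5); existing moment 8.6·919 + 7.4·94 + 2.4·977 + 2.5·238 = 11538.8.
Set Σw·y/Σw = 494: (11538.8 + 395w) = 494·(20.9 + w).
So w = (494·20.9 − 11538.8)/(395 − 494) = -1214.2/-99 ≈ 12.26.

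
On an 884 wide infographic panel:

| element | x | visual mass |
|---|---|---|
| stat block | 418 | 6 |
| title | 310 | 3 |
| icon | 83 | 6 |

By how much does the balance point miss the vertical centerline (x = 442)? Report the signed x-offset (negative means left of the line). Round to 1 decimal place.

≈ -179.6

Σw = 6 + 3 + 6 = 15.
Σw·x = 6·418 + 3·310 + 6·83 = 3936, so x̄ = 3936/15 ≈ 262.40.
Difference: 262.40 − 442 ≈ -179.60.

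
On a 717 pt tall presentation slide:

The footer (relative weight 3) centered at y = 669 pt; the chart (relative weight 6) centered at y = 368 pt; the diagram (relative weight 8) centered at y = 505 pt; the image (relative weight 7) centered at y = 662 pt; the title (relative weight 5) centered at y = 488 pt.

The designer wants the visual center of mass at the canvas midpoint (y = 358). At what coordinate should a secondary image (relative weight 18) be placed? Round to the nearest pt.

y ≈ 83

New total weight: (3 + 6 + 8 + 7 + 5) + 18 = 47.
y: need Σw·y = 47·358 = 16826. Existing = 3·669 + 6·368 + 8·505 + 7·662 + 5·488 = 15329. Remainder 1497 / 18 ≈ 83.17.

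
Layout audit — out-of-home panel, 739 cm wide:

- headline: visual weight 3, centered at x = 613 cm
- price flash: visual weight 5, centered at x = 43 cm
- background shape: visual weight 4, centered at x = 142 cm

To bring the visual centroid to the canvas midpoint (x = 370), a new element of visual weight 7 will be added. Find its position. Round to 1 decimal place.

With the new element, Σw becomes 3 + 5 + 4 + 7 = 19.
x: need Σw·x = 19·370 = 7030. Existing = 3·613 + 5·43 + 4·142 = 2622. Remainder 4408 / 7 ≈ 629.71.

x ≈ 629.7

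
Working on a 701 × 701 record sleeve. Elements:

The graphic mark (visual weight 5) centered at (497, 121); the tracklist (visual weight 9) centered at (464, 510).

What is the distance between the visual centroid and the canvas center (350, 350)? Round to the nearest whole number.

Weights sum to 5 + 9 = 14.
x: (5·497 + 9·464) / 14 = 6661 / 14 ≈ 475.79
y: (5·121 + 9·510) / 14 = 5195 / 14 ≈ 371.07
Relative to (350, 350): Δ = (125.79, 21.07); |Δ| = √(125.79² + 21.07²) ≈ 127.54.

≈ 128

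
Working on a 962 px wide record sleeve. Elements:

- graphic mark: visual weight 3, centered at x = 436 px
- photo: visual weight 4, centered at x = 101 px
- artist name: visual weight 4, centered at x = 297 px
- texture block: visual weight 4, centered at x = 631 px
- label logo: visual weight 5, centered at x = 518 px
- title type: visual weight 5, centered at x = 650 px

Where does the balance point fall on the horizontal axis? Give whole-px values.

Σw = 3 + 4 + 4 + 4 + 5 + 5 = 25.
Σw·x = 11264; x̄ = 11264/25 ≈ 450.56.

x ≈ 451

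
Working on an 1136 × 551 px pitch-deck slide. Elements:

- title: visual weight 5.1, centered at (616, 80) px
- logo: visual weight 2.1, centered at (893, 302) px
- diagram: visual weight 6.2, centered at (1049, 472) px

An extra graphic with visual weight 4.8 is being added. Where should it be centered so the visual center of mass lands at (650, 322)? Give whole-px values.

With the extra graphic, Σw becomes 5.1 + 2.1 + 6.2 + 4.8 = 18.2.
x: target moment 18.2×650 = 11830.0; current 5.1·616 + 2.1·893 + 6.2·1049 = 11520.7; the extra graphic supplies 309.3, so x = 309.3/4.8 ≈ 64.44.
y: target moment 18.2×322 = 5860.4; current 5.1·80 + 2.1·302 + 6.2·472 = 3968.6; the extra graphic supplies 1891.8, so y = 1891.8/4.8 ≈ 394.12.

(64, 394)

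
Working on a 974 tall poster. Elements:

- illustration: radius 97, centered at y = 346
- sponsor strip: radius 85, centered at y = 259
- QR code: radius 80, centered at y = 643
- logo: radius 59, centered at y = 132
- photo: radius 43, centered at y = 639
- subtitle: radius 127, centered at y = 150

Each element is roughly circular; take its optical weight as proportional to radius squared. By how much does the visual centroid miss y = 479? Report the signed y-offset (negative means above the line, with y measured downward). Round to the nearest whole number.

≈ -180

r² weights: illustration 97² = 9409, sponsor strip 85² = 7225, QR code 80² = 6400, logo 59² = 3481, photo 43² = 1849, subtitle 127² = 16129. Total = 44493.
Σw·y = 13302342; ȳ = 13302342/44493 ≈ 298.98.
Difference: 298.98 − 479 ≈ -180.02.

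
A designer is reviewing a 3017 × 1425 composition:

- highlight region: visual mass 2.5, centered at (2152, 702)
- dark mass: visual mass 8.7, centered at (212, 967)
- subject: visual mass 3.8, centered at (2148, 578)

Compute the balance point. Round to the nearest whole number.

(1026, 824)

Σw = 2.5 + 8.7 + 3.8 = 15.0.
x: (2.5·2152 + 8.7·212 + 3.8·2148) / 15.0 = 15386.8 / 15.0 ≈ 1025.79
y: (2.5·702 + 8.7·967 + 3.8·578) / 15.0 = 12364.3 / 15.0 ≈ 824.29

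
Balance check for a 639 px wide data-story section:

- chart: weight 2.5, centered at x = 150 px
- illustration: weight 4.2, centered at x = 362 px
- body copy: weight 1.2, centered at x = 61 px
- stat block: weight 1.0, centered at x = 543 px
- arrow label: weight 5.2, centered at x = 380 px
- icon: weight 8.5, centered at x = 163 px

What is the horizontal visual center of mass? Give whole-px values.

Total weight = 2.5 + 4.2 + 1.2 + 1.0 + 5.2 + 8.5 = 22.6.
x: (2.5·150 + 4.2·362 + 1.2·61 + 1.0·543 + 5.2·380 + 8.5·163) / 22.6 = 5873.1 / 22.6 ≈ 259.87

x ≈ 260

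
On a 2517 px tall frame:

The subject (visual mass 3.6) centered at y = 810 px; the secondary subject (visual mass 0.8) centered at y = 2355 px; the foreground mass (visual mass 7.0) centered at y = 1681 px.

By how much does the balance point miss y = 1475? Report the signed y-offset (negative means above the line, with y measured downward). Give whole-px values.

≈ -22 px

Weights sum to 3.6 + 0.8 + 7.0 = 11.4.
y: (3.6·810 + 0.8·2355 + 7.0·1681) / 11.4 = 16567.0 / 11.4 ≈ 1453.25
Offset from y = 1475: 1453.25 − 1475 ≈ -21.75.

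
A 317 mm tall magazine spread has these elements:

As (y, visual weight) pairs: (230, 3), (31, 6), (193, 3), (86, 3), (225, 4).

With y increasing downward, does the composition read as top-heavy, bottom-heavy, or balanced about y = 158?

Σw = 3 + 6 + 3 + 3 + 4 = 19.
Σw·y = 3·230 + 6·31 + 3·193 + 3·86 + 4·225 = 2613, so ȳ = 2613/19 ≈ 137.53.
137.5 lies above (smaller y than) the midline 158, so the layout is top-heavy.

top-heavy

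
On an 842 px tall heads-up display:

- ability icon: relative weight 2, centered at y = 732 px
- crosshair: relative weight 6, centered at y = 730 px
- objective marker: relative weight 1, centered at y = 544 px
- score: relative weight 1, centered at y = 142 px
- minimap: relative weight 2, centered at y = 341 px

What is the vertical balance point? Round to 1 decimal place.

y ≈ 601.0

Total weight = 2 + 6 + 1 + 1 + 2 = 12.
y: (2·732 + 6·730 + 1·544 + 1·142 + 2·341) / 12 = 7212 / 12 ≈ 601.00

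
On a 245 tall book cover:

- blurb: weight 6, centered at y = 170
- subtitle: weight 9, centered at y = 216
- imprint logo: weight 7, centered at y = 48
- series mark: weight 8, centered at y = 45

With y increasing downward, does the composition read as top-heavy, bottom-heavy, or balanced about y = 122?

balanced

Weights sum to 6 + 9 + 7 + 8 = 30.
Σw·y = 6·170 + 9·216 + 7·48 + 8·45 = 3660, so ȳ = 3660/30 ≈ 122.00.
The centroid 122.00 matches the midline at 122, so the layout is balanced.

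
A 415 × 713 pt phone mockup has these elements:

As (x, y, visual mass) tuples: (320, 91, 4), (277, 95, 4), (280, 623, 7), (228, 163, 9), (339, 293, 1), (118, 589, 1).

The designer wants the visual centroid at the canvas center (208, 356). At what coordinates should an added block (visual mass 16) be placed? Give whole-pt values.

(117, 469)

After adding the added block, total weight = 4 + 4 + 7 + 9 + 1 + 1 + 16 = 42.
Along x: (6857 + 16·x) / 42 = 208 (existing moment 4·320 + 4·277 + 7·280 + 9·228 + 1·339 + 1·118 = 6857) ⇒ x = (8736 − 6857) / 16 ≈ 117.44.
Along y: (7454 + 16·y) / 42 = 356 (existing moment 4·91 + 4·95 + 7·623 + 9·163 + 1·293 + 1·589 = 7454) ⇒ y = (14952 − 7454) / 16 ≈ 468.62.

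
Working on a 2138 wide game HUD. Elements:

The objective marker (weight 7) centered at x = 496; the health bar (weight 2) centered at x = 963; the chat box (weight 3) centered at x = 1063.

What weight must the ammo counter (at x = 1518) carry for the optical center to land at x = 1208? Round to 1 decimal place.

w ≈ 19.1

Existing Σw = 12 (7 + 2 + 3); existing moment 7·496 + 2·963 + 3·1063 = 8587.
Set Σw·x/Σw = 1208: (8587 + 1518w) = 1208·(12 + w).
Rearranging, w·(1518 − 1208) = 1208·12 − 8587 = 5909, so w ≈ 5909/310 = 19.06.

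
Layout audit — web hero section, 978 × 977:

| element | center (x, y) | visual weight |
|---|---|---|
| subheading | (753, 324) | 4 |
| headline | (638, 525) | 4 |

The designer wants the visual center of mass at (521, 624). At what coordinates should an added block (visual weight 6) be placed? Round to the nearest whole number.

(288, 890)

New total weight: (4 + 4) + 6 = 14.
Along x: (5564 + 6·x) / 14 = 521 (existing moment 4·753 + 4·638 = 5564) ⇒ x = (7294 − 5564) / 6 ≈ 288.33.
Along y: (3396 + 6·y) / 14 = 624 (existing moment 4·324 + 4·525 = 3396) ⇒ y = (8736 − 3396) / 6 ≈ 890.00.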